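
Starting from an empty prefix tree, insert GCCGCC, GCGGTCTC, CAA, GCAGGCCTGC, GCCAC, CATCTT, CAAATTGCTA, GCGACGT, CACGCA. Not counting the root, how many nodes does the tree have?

For each word, the new-node count is its length minus the longest prefix already in the trie:
  "GCCGCC" → 6 new (G, C, C, G, C, C)
  "GCGGTCTC" → prefix "GC" already present; 6 new (G, G, T, C, T, C)
  "CAA" → 3 new (C, A, A)
  "GCAGGCCTGC" → prefix "GC" already present; 8 new (A, G, G, C, C, T, G, C)
  "GCCAC" → prefix "GCC" already present; 2 new (A, C)
  "CATCTT" → prefix "CA" already present; 4 new (T, C, T, T)
  "CAAATTGCTA" → prefix "CAA" already present; 7 new (A, T, T, G, C, T, A)
  "GCGACGT" → prefix "GCG" already present; 4 new (A, C, G, T)
  "CACGCA" → prefix "CA" already present; 4 new (C, G, C, A)
Total nodes = 6 + 6 + 3 + 8 + 2 + 4 + 7 + 4 + 4 = 44

44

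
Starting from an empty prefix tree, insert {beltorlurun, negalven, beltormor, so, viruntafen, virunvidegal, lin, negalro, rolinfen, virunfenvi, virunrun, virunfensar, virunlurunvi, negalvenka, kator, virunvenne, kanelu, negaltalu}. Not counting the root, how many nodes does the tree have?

Insert word by word; a character creates a node only if that edge doesn't already exist:
  "beltorlurun" → 11 new (b, e, l, t, o, r, l, u, r, u, n)
  "negalven" → 8 new (n, e, g, a, l, v, e, n)
  "beltormor" → prefix "beltor" already present; 3 new (m, o, r)
  "so" → 2 new (s, o)
  "viruntafen" → 10 new (v, i, r, u, n, t, a, f, e, n)
  "virunvidegal" → prefix "virun" already present; 7 new (v, i, d, e, g, a, l)
  "lin" → 3 new (l, i, n)
  "negalro" → prefix "negal" already present; 2 new (r, o)
  "rolinfen" → 8 new (r, o, l, i, n, f, e, n)
  "virunfenvi" → prefix "virun" already present; 5 new (f, e, n, v, i)
  "virunrun" → prefix "virun" already present; 3 new (r, u, n)
  "virunfensar" → prefix "virunfen" already present; 3 new (s, a, r)
  "virunlurunvi" → prefix "virun" already present; 7 new (l, u, r, u, n, v, i)
  "negalvenka" → prefix "negalven" already present; 2 new (k, a)
  "kator" → 5 new (k, a, t, o, r)
  "virunvenne" → prefix "virunv" already present; 4 new (e, n, n, e)
  "kanelu" → prefix "ka" already present; 4 new (n, e, l, u)
  "negaltalu" → prefix "negal" already present; 4 new (t, a, l, u)
Total nodes = 11 + 8 + 3 + 2 + 10 + 7 + 3 + 2 + 8 + 5 + 3 + 3 + 7 + 2 + 5 + 4 + 4 + 4 = 91

91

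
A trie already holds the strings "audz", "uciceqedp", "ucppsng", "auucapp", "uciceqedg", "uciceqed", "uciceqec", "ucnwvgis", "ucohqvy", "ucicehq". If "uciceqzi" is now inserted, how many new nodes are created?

The longest prefix of "uciceqzi" already in the trie is "uciceq" (length 6).
So 8 − 6 = 2 new nodes.

2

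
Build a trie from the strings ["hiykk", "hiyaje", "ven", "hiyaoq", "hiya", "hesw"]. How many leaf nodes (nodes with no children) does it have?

5

A leaf is a node with no children — equivalently, the end of a word that is not a proper prefix of any other stored word.
Those words: "hesw", "hiyaje", "hiyaoq", "hiykk", "ven"
Leaf count: 5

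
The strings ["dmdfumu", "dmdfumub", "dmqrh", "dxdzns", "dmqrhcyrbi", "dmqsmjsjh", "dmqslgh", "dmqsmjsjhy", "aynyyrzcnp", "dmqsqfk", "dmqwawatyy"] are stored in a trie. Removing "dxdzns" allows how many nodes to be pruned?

A node on "dxdzns"'s path can go only if nothing else ends at it or branches off below it.
The suffix "xdzns" (5 nodes) is used only by "dxdzns"; the node for "d" still has the child "m", so pruning stops there.
Nodes removed: 5

5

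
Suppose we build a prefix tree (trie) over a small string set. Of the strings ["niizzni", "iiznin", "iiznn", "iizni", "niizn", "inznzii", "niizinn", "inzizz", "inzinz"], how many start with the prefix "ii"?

3

Traverse to the node for "ii", then collect every word in that subtree.
Words under "ii": iizni, iiznin, iiznn
Count: 3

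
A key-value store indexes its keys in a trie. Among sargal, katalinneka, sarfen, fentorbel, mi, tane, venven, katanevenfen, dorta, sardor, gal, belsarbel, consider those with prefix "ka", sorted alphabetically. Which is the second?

Filter for "ka…" and sort: "katalinneka", "katanevenfen"
The 2nd is katanevenfen.

katanevenfen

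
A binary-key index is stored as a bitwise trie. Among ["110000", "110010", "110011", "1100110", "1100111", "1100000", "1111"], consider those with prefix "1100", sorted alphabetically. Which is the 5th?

Filter for "1100…" and sort: "110000", "1100000", "110010", "110011", "1100110", "1100111"
The 5th is 1100110.

1100110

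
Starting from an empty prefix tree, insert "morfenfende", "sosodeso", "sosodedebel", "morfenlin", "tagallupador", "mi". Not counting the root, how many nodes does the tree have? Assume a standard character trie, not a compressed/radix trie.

40

Count nodes per top-level branch (shared prefixes stored once):
  'm'-branch (mi, morfenfende, morfenlin): 15 nodes
  's'-branch (sosodedebel, sosodeso): 13 nodes
  't'-branch (tagallupador): 12 nodes
Sum: 40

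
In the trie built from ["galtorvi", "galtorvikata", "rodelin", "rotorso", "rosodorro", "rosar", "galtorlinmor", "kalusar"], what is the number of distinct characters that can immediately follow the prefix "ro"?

3

Follow the path "ro" to its node, then look at its outgoing edges.
Distinct next characters after "ro": d, s, t.
That node has 3 child edges.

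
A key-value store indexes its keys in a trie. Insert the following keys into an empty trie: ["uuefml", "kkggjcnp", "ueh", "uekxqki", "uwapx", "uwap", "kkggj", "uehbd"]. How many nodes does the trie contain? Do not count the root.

27

Trie structure (* marks end of a word):
(root)
├─ k
│  └─ k
│     └─ g
│        └─ g
│           └─ j *
│              └─ c
│                 └─ n
│                    └─ p *
└─ u
   ├─ e
   │  ├─ h *
   │  │  └─ b
   │  │     └─ d *
   │  └─ k
   │     └─ x
   │        └─ q
   │           └─ k
   │              └─ i *
   ├─ u
   │  └─ e
   │     └─ f
   │        └─ m
   │           └─ l *
   └─ w
      └─ a
         └─ p *
            └─ x *
Counting every labelled node above: 27.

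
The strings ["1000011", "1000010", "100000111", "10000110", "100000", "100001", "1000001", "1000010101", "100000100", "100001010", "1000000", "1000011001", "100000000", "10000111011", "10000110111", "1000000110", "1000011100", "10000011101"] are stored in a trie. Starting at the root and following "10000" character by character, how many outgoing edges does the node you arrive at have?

The children of the "10000" node are the distinct next characters among strings starting with "10000".
Characters that immediately follow "10000" among the stored strings: {0, 1}.
That node has 2 child edges.

2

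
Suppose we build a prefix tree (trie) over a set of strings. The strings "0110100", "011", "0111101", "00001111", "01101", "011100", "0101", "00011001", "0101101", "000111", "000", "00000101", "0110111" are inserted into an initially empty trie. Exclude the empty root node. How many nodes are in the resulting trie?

37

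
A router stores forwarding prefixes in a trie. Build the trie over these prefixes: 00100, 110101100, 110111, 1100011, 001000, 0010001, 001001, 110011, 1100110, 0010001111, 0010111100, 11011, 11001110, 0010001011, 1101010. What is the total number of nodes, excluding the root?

For each word, the new-node count is its length minus the longest prefix already in the trie:
  "00100" → 5 new (0, 0, 1, 0, 0)
  "110101100" → 9 new (1, 1, 0, 1, 0, 1, 1, 0, 0)
  "110111" → prefix "1101" already present; 2 new (1, 1)
  "1100011" → prefix "110" already present; 4 new (0, 0, 1, 1)
  "001000" → prefix "00100" already present; 1 new (0)
  "0010001" → prefix "001000" already present; 1 new (1)
  "001001" → prefix "00100" already present; 1 new (1)
  "110011" → prefix "1100" already present; 2 new (1, 1)
  "1100110" → prefix "110011" already present; 1 new (0)
  "0010001111" → prefix "0010001" already present; 3 new (1, 1, 1)
  "0010111100" → prefix "0010" already present; 6 new (1, 1, 1, 1, 0, 0)
  "11011" → prefix "11011" already present; 0 new (none)
  "11001110" → prefix "110011" already present; 2 new (1, 0)
  "0010001011" → prefix "0010001" already present; 3 new (0, 1, 1)
  "1101010" → prefix "110101" already present; 1 new (0)
Total nodes = 5 + 9 + 2 + 4 + 1 + 1 + 1 + 2 + 1 + 3 + 6 + 0 + 2 + 3 + 1 = 41

41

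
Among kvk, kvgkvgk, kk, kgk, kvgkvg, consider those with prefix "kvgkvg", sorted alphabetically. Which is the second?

Filter for "kvgkvg…" and sort: "kvgkvg", "kvgkvgk"
Position 2: kvgkvgk

kvgkvgk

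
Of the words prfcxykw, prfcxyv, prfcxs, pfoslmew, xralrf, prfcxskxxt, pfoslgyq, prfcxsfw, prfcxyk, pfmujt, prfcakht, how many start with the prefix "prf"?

Traverse to the node for "prf", then collect every word in that subtree.
Matches: "prfcakht", "prfcxs", "prfcxsfw", "prfcxskxxt", "prfcxyk", "prfcxykw", "prfcxyv"
Count: 7

7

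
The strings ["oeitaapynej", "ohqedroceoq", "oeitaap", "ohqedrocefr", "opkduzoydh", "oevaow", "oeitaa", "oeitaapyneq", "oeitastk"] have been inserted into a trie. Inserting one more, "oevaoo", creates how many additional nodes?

Walking "oevaoo" from the root, the first 5 characters ("oevao") follow existing edges; "o" is the first miss.
So 6 − 5 = 1 new nodes.

1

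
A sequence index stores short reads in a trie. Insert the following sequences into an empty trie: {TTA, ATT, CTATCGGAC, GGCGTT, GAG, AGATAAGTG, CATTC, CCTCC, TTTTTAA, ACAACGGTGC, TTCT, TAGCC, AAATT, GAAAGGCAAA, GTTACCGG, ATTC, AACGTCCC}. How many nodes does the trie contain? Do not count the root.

85

Count nodes per top-level branch (shared prefixes stored once):
  'A'-branch (AAATT, AACGTCCC, ACAACGGTGC, AGATAAGTG, ATT, ATTC): 31 nodes
  'C'-branch (CATTC, CCTCC, CTATCGGAC): 17 nodes
  'G'-branch (GAAAGGCAAA, GAG, GGCGTT, GTTACCGG): 23 nodes
  'T'-branch (TAGCC, TTA, TTCT, TTTTTAA): 14 nodes
Sum: 85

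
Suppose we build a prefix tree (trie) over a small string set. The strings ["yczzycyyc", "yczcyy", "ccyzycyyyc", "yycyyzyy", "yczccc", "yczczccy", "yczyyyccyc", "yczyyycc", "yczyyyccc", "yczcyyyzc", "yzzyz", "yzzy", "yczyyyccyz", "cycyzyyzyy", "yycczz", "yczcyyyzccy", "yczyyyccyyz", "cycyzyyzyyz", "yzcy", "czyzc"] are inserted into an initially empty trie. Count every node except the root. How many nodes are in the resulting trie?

74

Trace insertions, counting only characters that open a new branch:
  "yczzycyyc" → 9 new (y, c, z, z, y, c, y, y, c)
  "yczcyy" → prefix "ycz" already present; 3 new (c, y, y)
  "ccyzycyyyc" → 10 new (c, c, y, z, y, c, y, y, y, c)
  "yycyyzyy" → prefix "y" already present; 7 new (y, c, y, y, z, y, y)
  "yczccc" → prefix "yczc" already present; 2 new (c, c)
  "yczczccy" → prefix "yczc" already present; 4 new (z, c, c, y)
  "yczyyyccyc" → prefix "ycz" already present; 7 new (y, y, y, c, c, y, c)
  "yczyyycc" → prefix "yczyyycc" already present; 0 new (none)
  "yczyyyccc" → prefix "yczyyycc" already present; 1 new (c)
  "yczcyyyzc" → prefix "yczcyy" already present; 3 new (y, z, c)
  "yzzyz" → prefix "y" already present; 4 new (z, z, y, z)
  "yzzy" → prefix "yzzy" already present; 0 new (none)
  "yczyyyccyz" → prefix "yczyyyccy" already present; 1 new (z)
  "cycyzyyzyy" → prefix "c" already present; 9 new (y, c, y, z, y, y, z, y, y)
  "yycczz" → prefix "yyc" already present; 3 new (c, z, z)
  "yczcyyyzccy" → prefix "yczcyyyzc" already present; 2 new (c, y)
  "yczyyyccyyz" → prefix "yczyyyccy" already present; 2 new (y, z)
  "cycyzyyzyyz" → prefix "cycyzyyzyy" already present; 1 new (z)
  "yzcy" → prefix "yz" already present; 2 new (c, y)
  "czyzc" → prefix "c" already present; 4 new (z, y, z, c)
Total nodes = 9 + 3 + 10 + 7 + 2 + 4 + 7 + 0 + 1 + 3 + 4 + 0 + 1 + 9 + 3 + 2 + 2 + 1 + 2 + 4 = 74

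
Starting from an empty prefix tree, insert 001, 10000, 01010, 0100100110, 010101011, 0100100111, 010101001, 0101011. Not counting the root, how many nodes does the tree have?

Insert word by word; a character creates a node only if that edge doesn't already exist:
  "001" → 3 new (0, 0, 1)
  "10000" → 5 new (1, 0, 0, 0, 0)
  "01010" → prefix "0" already present; 4 new (1, 0, 1, 0)
  "0100100110" → prefix "010" already present; 7 new (0, 1, 0, 0, 1, 1, 0)
  "010101011" → prefix "01010" already present; 4 new (1, 0, 1, 1)
  "0100100111" → prefix "010010011" already present; 1 new (1)
  "010101001" → prefix "0101010" already present; 2 new (0, 1)
  "0101011" → prefix "010101" already present; 1 new (1)
Total nodes = 3 + 5 + 4 + 7 + 4 + 1 + 2 + 1 = 27

27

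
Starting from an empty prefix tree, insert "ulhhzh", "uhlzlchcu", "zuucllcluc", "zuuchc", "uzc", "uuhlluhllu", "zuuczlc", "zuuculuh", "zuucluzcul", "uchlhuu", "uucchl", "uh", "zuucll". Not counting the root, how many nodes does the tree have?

59

Count nodes per top-level branch (shared prefixes stored once):
  'u'-branch (uchlhuu, uh, uhlzlchcu, ulhhzh, uucchl, uuhlluhllu, uzc): 35 nodes
  'z'-branch (zuuchc, zuucll, zuucllcluc, zuucluzcul, zuuculuh, zuuczlc): 24 nodes
Sum: 59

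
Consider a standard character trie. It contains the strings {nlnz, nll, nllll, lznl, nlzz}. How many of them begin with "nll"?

2

Walk to "nll"; the words in its subtree are exactly those with that prefix.
Matches: "nll", "nllll"
Count: 2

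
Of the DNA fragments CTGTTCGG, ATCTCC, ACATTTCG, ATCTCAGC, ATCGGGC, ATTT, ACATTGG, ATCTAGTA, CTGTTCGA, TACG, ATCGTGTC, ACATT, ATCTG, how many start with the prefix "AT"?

7

Filter for entries beginning with "AT":
Words under "AT": ATCGGGC, ATCGTGTC, ATCTAGTA, ATCTCAGC, ATCTCC, ATCTG, ATTT
Count: 7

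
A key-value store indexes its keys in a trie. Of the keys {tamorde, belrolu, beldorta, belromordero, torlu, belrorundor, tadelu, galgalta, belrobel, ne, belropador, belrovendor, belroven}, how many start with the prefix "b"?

8

Traverse to the node for "b", then collect every word in that subtree.
Matches: "beldorta", "belrobel", "belrolu", "belromordero", "belropador", "belrorundor", "belroven", "belrovendor"
Count: 8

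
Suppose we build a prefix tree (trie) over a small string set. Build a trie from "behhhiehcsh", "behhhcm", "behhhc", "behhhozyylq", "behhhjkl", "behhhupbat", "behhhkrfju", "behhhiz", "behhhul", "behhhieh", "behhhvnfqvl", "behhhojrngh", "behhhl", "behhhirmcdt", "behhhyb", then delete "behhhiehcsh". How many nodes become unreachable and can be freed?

Walk "behhhiehcsh" from the leaf back toward the root, removing each node that no remaining word uses.
The suffix "csh" (3 nodes) is used only by "behhhiehcsh"; "behhhieh" is itself a stored word, so pruning stops there.
Nodes removed: 3

3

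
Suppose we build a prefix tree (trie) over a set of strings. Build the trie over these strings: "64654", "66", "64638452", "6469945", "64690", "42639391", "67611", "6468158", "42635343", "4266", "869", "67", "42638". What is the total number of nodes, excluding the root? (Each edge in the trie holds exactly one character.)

41

Trace insertions, counting only characters that open a new branch:
  "64654" → 5 new (6, 4, 6, 5, 4)
  "66" → prefix "6" already present; 1 new (6)
  "64638452" → prefix "646" already present; 5 new (3, 8, 4, 5, 2)
  "6469945" → prefix "646" already present; 4 new (9, 9, 4, 5)
  "64690" → prefix "6469" already present; 1 new (0)
  "42639391" → 8 new (4, 2, 6, 3, 9, 3, 9, 1)
  "67611" → prefix "6" already present; 4 new (7, 6, 1, 1)
  "6468158" → prefix "646" already present; 4 new (8, 1, 5, 8)
  "42635343" → prefix "4263" already present; 4 new (5, 3, 4, 3)
  "4266" → prefix "426" already present; 1 new (6)
  "869" → 3 new (8, 6, 9)
  "67" → prefix "67" already present; 0 new (none)
  "42638" → prefix "4263" already present; 1 new (8)
Total nodes = 5 + 1 + 5 + 4 + 1 + 8 + 4 + 4 + 4 + 1 + 3 + 0 + 1 = 41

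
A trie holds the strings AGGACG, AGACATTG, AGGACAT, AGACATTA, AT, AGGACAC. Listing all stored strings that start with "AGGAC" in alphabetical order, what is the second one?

Words with prefix "AGGAC", in lexicographic order: "AGGACAC", "AGGACAT", "AGGACG"
Position 2: AGGACAT

AGGACAT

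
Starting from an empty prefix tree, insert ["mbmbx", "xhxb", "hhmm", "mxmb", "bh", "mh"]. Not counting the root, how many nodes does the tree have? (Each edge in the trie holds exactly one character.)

19

Trace insertions, counting only characters that open a new branch:
  "mbmbx" → 5 new (m, b, m, b, x)
  "xhxb" → 4 new (x, h, x, b)
  "hhmm" → 4 new (h, h, m, m)
  "mxmb" → prefix "m" already present; 3 new (x, m, b)
  "bh" → 2 new (b, h)
  "mh" → prefix "m" already present; 1 new (h)
Total nodes = 5 + 4 + 4 + 3 + 2 + 1 = 19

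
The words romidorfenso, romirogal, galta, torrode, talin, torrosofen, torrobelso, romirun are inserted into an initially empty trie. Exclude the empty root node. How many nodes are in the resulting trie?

45

For each word, the new-node count is its length minus the longest prefix already in the trie:
  "romidorfenso" → 12 new (r, o, m, i, d, o, r, f, e, n, s, o)
  "romirogal" → prefix "romi" already present; 5 new (r, o, g, a, l)
  "galta" → 5 new (g, a, l, t, a)
  "torrode" → 7 new (t, o, r, r, o, d, e)
  "talin" → prefix "t" already present; 4 new (a, l, i, n)
  "torrosofen" → prefix "torro" already present; 5 new (s, o, f, e, n)
  "torrobelso" → prefix "torro" already present; 5 new (b, e, l, s, o)
  "romirun" → prefix "romir" already present; 2 new (u, n)
Total nodes = 12 + 5 + 5 + 7 + 4 + 5 + 5 + 2 = 45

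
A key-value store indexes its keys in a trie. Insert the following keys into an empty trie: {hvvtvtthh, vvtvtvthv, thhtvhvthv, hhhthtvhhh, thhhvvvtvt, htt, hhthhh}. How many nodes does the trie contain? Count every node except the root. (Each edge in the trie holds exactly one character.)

Count nodes per top-level branch (shared prefixes stored once):
  'h'-branch (hhhthtvhhh, hhthhh, htt, hvvtvtthh): 24 nodes
  't'-branch (thhhvvvtvt, thhtvhvthv): 17 nodes
  'v'-branch (vvtvtvthv): 9 nodes
Sum: 50

50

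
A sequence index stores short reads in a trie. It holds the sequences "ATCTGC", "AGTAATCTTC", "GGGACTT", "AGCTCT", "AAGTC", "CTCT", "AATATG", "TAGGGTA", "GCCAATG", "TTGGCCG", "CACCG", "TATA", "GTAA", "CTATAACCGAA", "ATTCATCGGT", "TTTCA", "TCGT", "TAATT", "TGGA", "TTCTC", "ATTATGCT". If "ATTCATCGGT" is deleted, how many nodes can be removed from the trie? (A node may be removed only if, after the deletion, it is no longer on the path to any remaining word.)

After clearing the end-marker at "ATTCATCGGT", prune upward until reaching a node still needed by another word.
The suffix "CATCGGT" (7 nodes) is used only by "ATTCATCGGT"; the node for "ATT" still has the child "A", so pruning stops there.
Nodes removed: 7

7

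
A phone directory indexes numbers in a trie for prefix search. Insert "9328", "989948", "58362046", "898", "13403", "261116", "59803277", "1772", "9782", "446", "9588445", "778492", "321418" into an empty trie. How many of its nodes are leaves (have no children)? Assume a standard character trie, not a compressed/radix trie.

13

Leaves are exactly the stored words that no other stored word extends.
Those words: "13403", "1772", "261116", "321418", "446", "58362046", "59803277", "778492", "898", "9328", "9588445", "9782", "989948"
Leaf count: 13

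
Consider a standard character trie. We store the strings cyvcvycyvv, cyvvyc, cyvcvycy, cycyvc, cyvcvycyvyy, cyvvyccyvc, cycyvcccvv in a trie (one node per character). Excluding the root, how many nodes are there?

27

Trace insertions, counting only characters that open a new branch:
  "cyvcvycyvv" → 10 new (c, y, v, c, v, y, c, y, v, v)
  "cyvvyc" → prefix "cyv" already present; 3 new (v, y, c)
  "cyvcvycy" → prefix "cyvcvycy" already present; 0 new (none)
  "cycyvc" → prefix "cy" already present; 4 new (c, y, v, c)
  "cyvcvycyvyy" → prefix "cyvcvycyv" already present; 2 new (y, y)
  "cyvvyccyvc" → prefix "cyvvyc" already present; 4 new (c, y, v, c)
  "cycyvcccvv" → prefix "cycyvc" already present; 4 new (c, c, v, v)
Total nodes = 10 + 3 + 0 + 4 + 2 + 4 + 4 = 27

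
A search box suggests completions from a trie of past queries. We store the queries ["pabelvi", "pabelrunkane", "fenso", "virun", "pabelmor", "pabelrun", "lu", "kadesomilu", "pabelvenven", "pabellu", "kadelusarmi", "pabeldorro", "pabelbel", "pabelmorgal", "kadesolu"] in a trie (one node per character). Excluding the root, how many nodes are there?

For each word, the new-node count is its length minus the longest prefix already in the trie:
  "pabelvi" → 7 new (p, a, b, e, l, v, i)
  "pabelrunkane" → prefix "pabel" already present; 7 new (r, u, n, k, a, n, e)
  "fenso" → 5 new (f, e, n, s, o)
  "virun" → 5 new (v, i, r, u, n)
  "pabelmor" → prefix "pabel" already present; 3 new (m, o, r)
  "pabelrun" → prefix "pabelrun" already present; 0 new (none)
  "lu" → 2 new (l, u)
  "kadesomilu" → 10 new (k, a, d, e, s, o, m, i, l, u)
  "pabelvenven" → prefix "pabelv" already present; 5 new (e, n, v, e, n)
  "pabellu" → prefix "pabel" already present; 2 new (l, u)
  "kadelusarmi" → prefix "kade" already present; 7 new (l, u, s, a, r, m, i)
  "pabeldorro" → prefix "pabel" already present; 5 new (d, o, r, r, o)
  "pabelbel" → prefix "pabel" already present; 3 new (b, e, l)
  "pabelmorgal" → prefix "pabelmor" already present; 3 new (g, a, l)
  "kadesolu" → prefix "kadeso" already present; 2 new (l, u)
Total nodes = 7 + 7 + 5 + 5 + 3 + 0 + 2 + 10 + 5 + 2 + 7 + 5 + 3 + 3 + 2 = 66

66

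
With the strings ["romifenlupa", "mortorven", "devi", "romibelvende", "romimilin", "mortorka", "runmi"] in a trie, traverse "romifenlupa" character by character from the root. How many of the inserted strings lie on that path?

Walk "romifenlupa" from the root; an end-of-word marker is hit whenever a stored word is a prefix of "romifenlupa".
Prefixes of the query that are stored words: "romifenlupa"
Count: 1

1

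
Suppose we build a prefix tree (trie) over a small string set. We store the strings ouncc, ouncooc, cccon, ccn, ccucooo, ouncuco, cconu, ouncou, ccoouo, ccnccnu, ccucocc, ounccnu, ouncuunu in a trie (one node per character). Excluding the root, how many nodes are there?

Count nodes per top-level branch (shared prefixes stored once):
  'c'-branch (cccon, ccn, ccnccnu, cconu, ccoouo, ccucocc, ccucooo): 23 nodes
  'o'-branch (ouncc, ounccnu, ouncooc, ouncou, ouncuco, ouncuunu): 17 nodes
Sum: 40

40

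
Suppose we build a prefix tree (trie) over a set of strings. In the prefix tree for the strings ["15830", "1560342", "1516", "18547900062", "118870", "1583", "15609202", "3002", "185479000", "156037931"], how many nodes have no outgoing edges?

8

A leaf is a node with no children — equivalently, the end of a word that is not a proper prefix of any other stored word.
Those words: "118870", "1516", "1560342", "156037931", "15609202", "15830", "18547900062", "3002"
Leaf count: 8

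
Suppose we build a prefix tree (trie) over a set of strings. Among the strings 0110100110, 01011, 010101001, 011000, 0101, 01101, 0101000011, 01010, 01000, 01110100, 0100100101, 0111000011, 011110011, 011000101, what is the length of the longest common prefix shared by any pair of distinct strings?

6

Look for the deepest trie node that still has at least two words in its subtree.
"011000" and "011000101" agree on "011000" (6 characters) before diverging; nothing deeper is shared.
Longest shared-prefix length: 6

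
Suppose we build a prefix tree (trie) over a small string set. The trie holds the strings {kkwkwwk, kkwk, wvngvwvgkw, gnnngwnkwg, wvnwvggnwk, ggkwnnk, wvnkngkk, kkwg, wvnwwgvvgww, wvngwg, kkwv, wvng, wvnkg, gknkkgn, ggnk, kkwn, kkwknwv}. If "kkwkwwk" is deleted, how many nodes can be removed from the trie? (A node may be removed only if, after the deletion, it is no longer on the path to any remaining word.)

3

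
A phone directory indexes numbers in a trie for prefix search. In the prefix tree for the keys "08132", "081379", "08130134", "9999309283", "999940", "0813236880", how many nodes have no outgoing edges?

Leaves are exactly the stored words that no other stored word extends.
Those words: "08130134", "0813236880", "081379", "9999309283", "999940"
Leaf count: 5

5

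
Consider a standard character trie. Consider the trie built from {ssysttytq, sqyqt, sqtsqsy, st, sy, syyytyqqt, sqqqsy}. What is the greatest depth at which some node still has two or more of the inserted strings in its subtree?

Equivalently: take the maximum, over all pairs, of their longest common prefix length.
e.g. "sqqqsy" and "sqtsqsy" share the prefix "sq" of length 2; no pair shares a longer one.
Longest shared-prefix length: 2

2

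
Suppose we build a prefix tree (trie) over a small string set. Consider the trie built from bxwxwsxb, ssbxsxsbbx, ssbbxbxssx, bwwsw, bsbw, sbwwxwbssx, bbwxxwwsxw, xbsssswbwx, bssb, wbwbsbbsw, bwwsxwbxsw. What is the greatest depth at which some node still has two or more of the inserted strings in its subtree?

Equivalently: take the maximum, over all pairs, of their longest common prefix length.
"bwwsw" and "bwwsxwbxsw" agree on "bwws" (4 characters) before diverging; nothing deeper is shared.
Longest shared-prefix length: 4

4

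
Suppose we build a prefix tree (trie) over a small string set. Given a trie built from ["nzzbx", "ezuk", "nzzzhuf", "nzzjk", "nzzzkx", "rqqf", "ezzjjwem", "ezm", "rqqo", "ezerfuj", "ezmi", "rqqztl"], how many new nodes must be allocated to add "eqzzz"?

The longest prefix of "eqzzz" already in the trie is "e" (length 1).
New nodes needed: |"eqzzz"| − 1 = 5 − 1 = 4.

4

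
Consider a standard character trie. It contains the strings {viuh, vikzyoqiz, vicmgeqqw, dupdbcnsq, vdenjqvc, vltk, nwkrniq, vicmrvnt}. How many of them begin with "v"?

6

Traverse to the node for "v", then collect every word in that subtree.
Words under "v": vdenjqvc, vicmgeqqw, vicmrvnt, vikzyoqiz, viuh, vltk
Count: 6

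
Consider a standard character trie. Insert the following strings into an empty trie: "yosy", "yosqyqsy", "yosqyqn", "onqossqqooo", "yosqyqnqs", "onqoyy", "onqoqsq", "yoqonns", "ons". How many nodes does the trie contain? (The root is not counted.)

34

Trie structure (* marks end of a word):
(root)
├─ o
│  └─ n
│     ├─ q
│     │  └─ o
│     │     ├─ q
│     │     │  └─ s
│     │     │     └─ q *
│     │     ├─ s
│     │     │  └─ s
│     │     │     └─ q
│     │     │        └─ q
│     │     │           └─ o
│     │     │              └─ o
│     │     │                 └─ o *
│     │     └─ y
│     │        └─ y *
│     └─ s *
└─ y
   └─ o
      ├─ q
      │  └─ o
      │     └─ n
      │        └─ n
      │           └─ s *
      └─ s
         ├─ q
         │  └─ y
         │     └─ q
         │        ├─ n *
         │        │  └─ q
         │        │     └─ s *
         │        └─ s
         │           └─ y *
         └─ y *
Counting every labelled node above: 34.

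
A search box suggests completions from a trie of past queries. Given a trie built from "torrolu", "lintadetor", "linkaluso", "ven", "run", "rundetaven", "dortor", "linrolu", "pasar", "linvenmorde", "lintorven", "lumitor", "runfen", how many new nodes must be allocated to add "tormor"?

3

"tor" is already a path in the trie; the remaining "mor" must be added.
So 6 − 3 = 3 new nodes.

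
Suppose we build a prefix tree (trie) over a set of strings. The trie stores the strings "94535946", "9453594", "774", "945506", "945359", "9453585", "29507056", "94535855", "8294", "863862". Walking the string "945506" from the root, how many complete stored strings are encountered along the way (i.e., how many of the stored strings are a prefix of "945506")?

Check each prefix of "945506" against the stored set — each match is an end-marker on the path.
Prefixes of the query that are stored words: "945506"
Count: 1

1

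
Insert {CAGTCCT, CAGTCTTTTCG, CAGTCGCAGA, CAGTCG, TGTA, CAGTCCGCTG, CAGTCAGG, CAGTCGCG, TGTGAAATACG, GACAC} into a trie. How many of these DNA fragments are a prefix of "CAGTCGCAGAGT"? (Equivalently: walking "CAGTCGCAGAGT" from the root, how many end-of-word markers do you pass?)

2

Walk "CAGTCGCAGAGT" from the root; an end-of-word marker is hit whenever a stored word is a prefix of "CAGTCGCAGAGT".
Prefixes of the query that are stored words: "CAGTCG", "CAGTCGCAGA"
Count: 2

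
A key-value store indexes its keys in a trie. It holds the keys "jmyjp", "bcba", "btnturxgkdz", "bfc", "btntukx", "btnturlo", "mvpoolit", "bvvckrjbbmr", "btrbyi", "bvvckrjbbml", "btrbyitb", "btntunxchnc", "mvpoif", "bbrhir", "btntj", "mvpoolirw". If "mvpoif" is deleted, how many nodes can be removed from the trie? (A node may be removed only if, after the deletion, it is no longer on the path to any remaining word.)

2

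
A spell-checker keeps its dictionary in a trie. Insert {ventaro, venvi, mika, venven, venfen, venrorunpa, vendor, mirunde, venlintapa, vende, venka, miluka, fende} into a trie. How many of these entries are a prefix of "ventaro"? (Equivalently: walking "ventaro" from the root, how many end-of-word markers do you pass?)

Walk "ventaro" from the root; an end-of-word marker is hit whenever a stored word is a prefix of "ventaro".
Prefixes of the query that are stored words: "ventaro"
Count: 1

1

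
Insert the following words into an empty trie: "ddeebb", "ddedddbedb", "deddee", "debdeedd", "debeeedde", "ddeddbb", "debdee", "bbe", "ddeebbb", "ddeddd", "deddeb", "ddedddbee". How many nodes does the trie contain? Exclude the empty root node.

38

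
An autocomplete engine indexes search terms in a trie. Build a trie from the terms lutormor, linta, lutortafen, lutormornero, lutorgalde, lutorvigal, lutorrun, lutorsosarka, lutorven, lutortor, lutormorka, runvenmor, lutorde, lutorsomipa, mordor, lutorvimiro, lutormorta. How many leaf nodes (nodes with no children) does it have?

A leaf is a node with no children — equivalently, the end of a word that is not a proper prefix of any other stored word.
Those words: "linta", "lutorde", "lutorgalde", "lutormorka", "lutormornero", "lutormorta", "lutorrun", "lutorsomipa", "lutorsosarka", "lutortafen", "lutortor", "lutorven", "lutorvigal", "lutorvimiro", "mordor", "runvenmor"
Leaf count: 16

16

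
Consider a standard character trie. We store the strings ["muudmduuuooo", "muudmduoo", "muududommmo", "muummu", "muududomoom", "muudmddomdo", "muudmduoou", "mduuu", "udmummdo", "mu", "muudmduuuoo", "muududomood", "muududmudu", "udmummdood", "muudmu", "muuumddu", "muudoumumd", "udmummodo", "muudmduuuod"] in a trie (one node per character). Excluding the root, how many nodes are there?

For each word, the new-node count is its length minus the longest prefix already in the trie:
  "muudmduuuooo" → 12 new (m, u, u, d, m, d, u, u, u, o, o, o)
  "muudmduoo" → prefix "muudmdu" already present; 2 new (o, o)
  "muududommmo" → prefix "muud" already present; 7 new (u, d, o, m, m, m, o)
  "muummu" → prefix "muu" already present; 3 new (m, m, u)
  "muududomoom" → prefix "muududom" already present; 3 new (o, o, m)
  "muudmddomdo" → prefix "muudmd" already present; 5 new (d, o, m, d, o)
  "muudmduoou" → prefix "muudmduoo" already present; 1 new (u)
  "mduuu" → prefix "m" already present; 4 new (d, u, u, u)
  "udmummdo" → 8 new (u, d, m, u, m, m, d, o)
  "mu" → prefix "mu" already present; 0 new (none)
  "muudmduuuoo" → prefix "muudmduuuoo" already present; 0 new (none)
  "muududomood" → prefix "muududomoo" already present; 1 new (d)
  "muududmudu" → prefix "muudud" already present; 4 new (m, u, d, u)
  "udmummdood" → prefix "udmummdo" already present; 2 new (o, d)
  "muudmu" → prefix "muudm" already present; 1 new (u)
  "muuumddu" → prefix "muu" already present; 5 new (u, m, d, d, u)
  "muudoumumd" → prefix "muud" already present; 6 new (o, u, m, u, m, d)
  "udmummodo" → prefix "udmumm" already present; 3 new (o, d, o)
  "muudmduuuod" → prefix "muudmduuuo" already present; 1 new (d)
Total nodes = 12 + 2 + 7 + 3 + 3 + 5 + 1 + 4 + 8 + 0 + 0 + 1 + 4 + 2 + 1 + 5 + 6 + 3 + 1 = 68

68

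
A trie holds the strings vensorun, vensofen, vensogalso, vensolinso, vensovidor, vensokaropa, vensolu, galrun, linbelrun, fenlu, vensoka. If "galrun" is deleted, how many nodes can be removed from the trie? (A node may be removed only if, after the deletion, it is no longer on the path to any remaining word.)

6

Walk "galrun" from the leaf back toward the root, removing each node that no remaining word uses.
No other word shares any prefix with "galrun", so all 6 of its nodes go.
Nodes removed: 6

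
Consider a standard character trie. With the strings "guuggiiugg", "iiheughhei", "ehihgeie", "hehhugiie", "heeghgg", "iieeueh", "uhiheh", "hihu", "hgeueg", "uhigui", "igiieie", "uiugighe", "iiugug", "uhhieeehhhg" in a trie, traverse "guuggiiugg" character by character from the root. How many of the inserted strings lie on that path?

Check each prefix of "guuggiiugg" against the stored set — each match is an end-marker on the path.
Prefixes of the query that are stored words: "guuggiiugg"
Count: 1

1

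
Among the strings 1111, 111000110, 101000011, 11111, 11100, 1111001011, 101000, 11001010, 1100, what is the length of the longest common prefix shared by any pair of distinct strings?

Equivalently: take the maximum, over all pairs, of their longest common prefix length.
e.g. "101000" and "101000011" share the prefix "101000" of length 6; no pair shares a longer one.
Longest shared-prefix length: 6

6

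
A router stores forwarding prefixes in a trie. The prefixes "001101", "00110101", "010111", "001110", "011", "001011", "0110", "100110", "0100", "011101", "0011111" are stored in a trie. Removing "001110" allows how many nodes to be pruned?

1

After clearing the end-marker at "001110", prune upward until reaching a node still needed by another word.
The suffix "0" (1 node) is used only by "001110"; the node for "00111" still has the child "1", so pruning stops there.
Nodes removed: 1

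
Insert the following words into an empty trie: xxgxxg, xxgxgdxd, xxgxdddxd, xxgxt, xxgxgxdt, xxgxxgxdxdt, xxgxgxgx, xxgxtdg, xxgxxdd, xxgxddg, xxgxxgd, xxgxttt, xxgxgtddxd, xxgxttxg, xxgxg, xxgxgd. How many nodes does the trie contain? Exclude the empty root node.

41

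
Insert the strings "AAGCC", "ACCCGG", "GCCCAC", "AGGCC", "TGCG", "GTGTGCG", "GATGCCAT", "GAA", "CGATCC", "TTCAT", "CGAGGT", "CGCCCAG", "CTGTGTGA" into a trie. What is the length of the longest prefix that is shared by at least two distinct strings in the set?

The deepest shared node is where two words last agree before diverging.
"CGAGGT" and "CGATCC" agree on "CGA" (3 characters) before diverging; nothing deeper is shared.
Longest shared-prefix length: 3

3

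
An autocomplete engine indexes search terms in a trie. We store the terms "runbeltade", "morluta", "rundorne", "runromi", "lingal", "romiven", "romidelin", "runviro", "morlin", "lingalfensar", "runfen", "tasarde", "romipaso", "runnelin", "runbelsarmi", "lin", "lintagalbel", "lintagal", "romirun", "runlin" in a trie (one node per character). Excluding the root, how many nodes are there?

93

Insert word by word; a character creates a node only if that edge doesn't already exist:
  "runbeltade" → 10 new (r, u, n, b, e, l, t, a, d, e)
  "morluta" → 7 new (m, o, r, l, u, t, a)
  "rundorne" → prefix "run" already present; 5 new (d, o, r, n, e)
  "runromi" → prefix "run" already present; 4 new (r, o, m, i)
  "lingal" → 6 new (l, i, n, g, a, l)
  "romiven" → prefix "r" already present; 6 new (o, m, i, v, e, n)
  "romidelin" → prefix "romi" already present; 5 new (d, e, l, i, n)
  "runviro" → prefix "run" already present; 4 new (v, i, r, o)
  "morlin" → prefix "morl" already present; 2 new (i, n)
  "lingalfensar" → prefix "lingal" already present; 6 new (f, e, n, s, a, r)
  "runfen" → prefix "run" already present; 3 new (f, e, n)
  "tasarde" → 7 new (t, a, s, a, r, d, e)
  "romipaso" → prefix "romi" already present; 4 new (p, a, s, o)
  "runnelin" → prefix "run" already present; 5 new (n, e, l, i, n)
  "runbelsarmi" → prefix "runbel" already present; 5 new (s, a, r, m, i)
  "lin" → prefix "lin" already present; 0 new (none)
  "lintagalbel" → prefix "lin" already present; 8 new (t, a, g, a, l, b, e, l)
  "lintagal" → prefix "lintagal" already present; 0 new (none)
  "romirun" → prefix "romi" already present; 3 new (r, u, n)
  "runlin" → prefix "run" already present; 3 new (l, i, n)
Total nodes = 10 + 7 + 5 + 4 + 6 + 6 + 5 + 4 + 2 + 6 + 3 + 7 + 4 + 5 + 5 + 0 + 8 + 0 + 3 + 3 = 93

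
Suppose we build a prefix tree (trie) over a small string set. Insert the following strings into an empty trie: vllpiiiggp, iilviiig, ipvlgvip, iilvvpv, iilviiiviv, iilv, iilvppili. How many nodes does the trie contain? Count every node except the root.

36

Trie structure (* marks end of a word):
(root)
├─ i
│  ├─ i
│  │  └─ l
│  │     └─ v *
│  │        ├─ i
│  │        │  └─ i
│  │        │     └─ i
│  │        │        ├─ g *
│  │        │        └─ v
│  │        │           └─ i
│  │        │              └─ v *
│  │        ├─ p
│  │        │  └─ p
│  │        │     └─ i
│  │        │        └─ l
│  │        │           └─ i *
│  │        └─ v
│  │           └─ p
│  │              └─ v *
│  └─ p
│     └─ v
│        └─ l
│           └─ g
│              └─ v
│                 └─ i
│                    └─ p *
└─ v
   └─ l
      └─ l
         └─ p
            └─ i
               └─ i
                  └─ i
                     └─ g
                        └─ g
                           └─ p *
Counting every labelled node above: 36.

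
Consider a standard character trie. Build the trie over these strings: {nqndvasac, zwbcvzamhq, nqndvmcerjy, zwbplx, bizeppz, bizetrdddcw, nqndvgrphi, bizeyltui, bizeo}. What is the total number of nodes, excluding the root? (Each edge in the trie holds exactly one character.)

For each word, the new-node count is its length minus the longest prefix already in the trie:
  "nqndvasac" → 9 new (n, q, n, d, v, a, s, a, c)
  "zwbcvzamhq" → 10 new (z, w, b, c, v, z, a, m, h, q)
  "nqndvmcerjy" → prefix "nqndv" already present; 6 new (m, c, e, r, j, y)
  "zwbplx" → prefix "zwb" already present; 3 new (p, l, x)
  "bizeppz" → 7 new (b, i, z, e, p, p, z)
  "bizetrdddcw" → prefix "bize" already present; 7 new (t, r, d, d, d, c, w)
  "nqndvgrphi" → prefix "nqndv" already present; 5 new (g, r, p, h, i)
  "bizeyltui" → prefix "bize" already present; 5 new (y, l, t, u, i)
  "bizeo" → prefix "bize" already present; 1 new (o)
Total nodes = 9 + 10 + 6 + 3 + 7 + 7 + 5 + 5 + 1 = 53

53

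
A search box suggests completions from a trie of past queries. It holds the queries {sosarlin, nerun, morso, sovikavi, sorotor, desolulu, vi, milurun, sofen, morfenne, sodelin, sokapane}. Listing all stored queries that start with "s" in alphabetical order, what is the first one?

sodelin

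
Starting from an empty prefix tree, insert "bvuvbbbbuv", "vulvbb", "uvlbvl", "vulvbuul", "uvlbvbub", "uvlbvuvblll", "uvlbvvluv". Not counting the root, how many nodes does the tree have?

38

Count nodes per top-level branch (shared prefixes stored once):
  'b'-branch (bvuvbbbbuv): 10 nodes
  'u'-branch (uvlbvbub, uvlbvl, uvlbvuvblll, uvlbvvluv): 19 nodes
  'v'-branch (vulvbb, vulvbuul): 9 nodes
Sum: 38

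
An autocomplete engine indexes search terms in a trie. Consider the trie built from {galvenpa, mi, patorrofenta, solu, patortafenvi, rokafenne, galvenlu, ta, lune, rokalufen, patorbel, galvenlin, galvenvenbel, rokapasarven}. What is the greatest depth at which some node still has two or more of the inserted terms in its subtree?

7

Equivalently: take the maximum, over all pairs, of their longest common prefix length.
e.g. "galvenlin" and "galvenlu" share the prefix "galvenl" of length 7; no pair shares a longer one.
Longest shared-prefix length: 7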